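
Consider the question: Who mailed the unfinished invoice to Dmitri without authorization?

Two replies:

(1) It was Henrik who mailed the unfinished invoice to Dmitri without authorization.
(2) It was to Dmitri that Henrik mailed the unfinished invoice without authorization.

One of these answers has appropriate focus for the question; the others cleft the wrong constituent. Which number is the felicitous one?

The question word "who" targets the subject (agent).
Option (1) clefts "Henrik" — that matches what the question asks about.
Option (2) clefts "to Dmitri" — the recipient, not what was asked.
So the congruent reply is (1).

1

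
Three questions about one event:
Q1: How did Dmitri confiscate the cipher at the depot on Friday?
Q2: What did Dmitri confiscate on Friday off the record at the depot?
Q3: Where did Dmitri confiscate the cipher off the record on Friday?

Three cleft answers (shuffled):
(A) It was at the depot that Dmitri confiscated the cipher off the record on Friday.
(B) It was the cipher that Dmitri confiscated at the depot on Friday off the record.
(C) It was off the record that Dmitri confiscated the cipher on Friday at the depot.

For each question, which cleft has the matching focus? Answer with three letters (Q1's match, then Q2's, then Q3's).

CBA

Q1 asks about the manner; cleft (C) focuses "off the record", which is the manner — so Q1 → C.
Q2 asks about the direct object; cleft (B) focuses "the cipher", which is the direct object — so Q2 → B.
Q3 asks about the location; cleft (A) focuses "at the depot", which is the location — so Q3 → A.
Mapping: Q1→C, Q2→B, Q3→A.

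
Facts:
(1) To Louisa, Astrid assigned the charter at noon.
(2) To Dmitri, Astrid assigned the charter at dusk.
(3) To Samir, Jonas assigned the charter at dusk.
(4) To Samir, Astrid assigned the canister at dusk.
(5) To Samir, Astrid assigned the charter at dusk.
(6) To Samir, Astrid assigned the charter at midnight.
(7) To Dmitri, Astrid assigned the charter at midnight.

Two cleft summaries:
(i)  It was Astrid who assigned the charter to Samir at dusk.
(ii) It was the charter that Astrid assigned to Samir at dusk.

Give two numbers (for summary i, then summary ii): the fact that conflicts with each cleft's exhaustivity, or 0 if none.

Summary (i) focuses "Astrid" (the agent); background same thing, recipient, setting (the charter / Samir / at dusk). Fact (3) matches that background with agent = Jonas — refutes (i).
Summary (ii) focuses "the charter" (the thing); background same agent, recipient, setting (Astrid / Samir / at dusk). Fact (4) matches that background with thing = the canister — refutes (ii).

3, 4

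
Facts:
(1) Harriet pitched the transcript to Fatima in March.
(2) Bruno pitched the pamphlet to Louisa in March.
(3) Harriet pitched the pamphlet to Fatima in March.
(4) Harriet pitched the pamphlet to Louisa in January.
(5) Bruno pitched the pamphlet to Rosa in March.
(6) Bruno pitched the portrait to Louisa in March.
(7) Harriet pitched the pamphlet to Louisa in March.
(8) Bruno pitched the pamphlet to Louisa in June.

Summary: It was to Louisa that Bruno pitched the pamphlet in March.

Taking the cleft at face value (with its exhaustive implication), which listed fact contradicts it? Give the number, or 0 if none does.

5

Focus of the cleft: "Louisa" (the recipient). Presupposed background: same agent, thing, setting (Bruno / the pamphlet / in March).
The exhaustive reading says no other recipient fits that background.
But fact (5) also has same agent, thing, setting (Bruno / the pamphlet / in March), with recipient = Rosa — so the exhaustive reading fails.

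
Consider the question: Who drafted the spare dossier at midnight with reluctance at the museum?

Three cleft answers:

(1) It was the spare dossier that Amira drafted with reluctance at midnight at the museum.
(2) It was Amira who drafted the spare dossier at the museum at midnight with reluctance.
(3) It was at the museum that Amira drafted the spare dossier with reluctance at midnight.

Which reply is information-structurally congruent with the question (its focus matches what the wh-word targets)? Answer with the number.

2

The question word "who" targets the subject (agent).
Option (1) clefts "the spare dossier" — the direct object, not what was asked.
Option (2) clefts "Amira" — that matches what the question asks about.
Option (3) clefts "at the museum" — the location, not what was asked.
So the congruent reply is (2).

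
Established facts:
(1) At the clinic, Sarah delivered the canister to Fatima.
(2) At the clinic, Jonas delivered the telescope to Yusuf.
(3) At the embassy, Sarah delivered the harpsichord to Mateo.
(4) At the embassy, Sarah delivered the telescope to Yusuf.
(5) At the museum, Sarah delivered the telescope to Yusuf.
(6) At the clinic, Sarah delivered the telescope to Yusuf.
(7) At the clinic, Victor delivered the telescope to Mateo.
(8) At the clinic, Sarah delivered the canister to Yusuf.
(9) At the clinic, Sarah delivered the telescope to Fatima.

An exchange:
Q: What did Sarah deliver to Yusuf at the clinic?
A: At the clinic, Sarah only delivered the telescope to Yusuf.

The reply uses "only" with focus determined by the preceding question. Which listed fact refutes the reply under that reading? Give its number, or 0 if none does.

8

Answering "What did ...?" puts focus on the thing — here, "the telescope".
So "only" ranges over things; the rest (Sarah as agent and Yusuf as recipient and at the clinic as setting) is presupposed.
Fact (8) keeps Sarah as agent and Yusuf as recipient and at the clinic as setting but has thing = the canister; that refutes the reply.
(Fact (4) would refute a reading with focus on the setting — but that is not what the question asks.)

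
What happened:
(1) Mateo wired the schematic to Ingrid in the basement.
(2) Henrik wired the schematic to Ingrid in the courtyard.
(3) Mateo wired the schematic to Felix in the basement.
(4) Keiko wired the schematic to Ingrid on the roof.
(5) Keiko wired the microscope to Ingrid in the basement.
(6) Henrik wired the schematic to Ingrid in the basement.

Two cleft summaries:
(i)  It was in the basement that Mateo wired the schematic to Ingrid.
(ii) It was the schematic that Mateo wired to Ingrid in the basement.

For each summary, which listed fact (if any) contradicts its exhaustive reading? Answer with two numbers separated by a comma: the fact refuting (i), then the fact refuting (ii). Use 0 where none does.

(i): focus "in the basement". No fact shares same agent, thing, recipient (Mateo / the schematic / Ingrid) with a different setting. 0.
(ii): focus "the schematic". No fact shares same agent, recipient, setting (Mateo / Ingrid / in the basement) with a different thing. 0.

0, 0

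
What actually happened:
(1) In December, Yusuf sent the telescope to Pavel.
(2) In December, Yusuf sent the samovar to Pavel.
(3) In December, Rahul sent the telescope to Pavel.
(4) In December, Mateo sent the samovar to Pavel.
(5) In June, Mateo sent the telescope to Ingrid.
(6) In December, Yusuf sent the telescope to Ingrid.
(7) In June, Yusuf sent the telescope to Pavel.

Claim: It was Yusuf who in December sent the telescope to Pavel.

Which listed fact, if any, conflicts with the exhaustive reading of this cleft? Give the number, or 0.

Focus of the cleft: "Yusuf" (the agent). Presupposed background: the telescope as thing and Pavel as recipient and in December as setting.
Exhaustivity: Yusuf is the only agent satisfying that background.
Fact (3) shares the background but with agent = Rahul; exhaustivity is violated.

3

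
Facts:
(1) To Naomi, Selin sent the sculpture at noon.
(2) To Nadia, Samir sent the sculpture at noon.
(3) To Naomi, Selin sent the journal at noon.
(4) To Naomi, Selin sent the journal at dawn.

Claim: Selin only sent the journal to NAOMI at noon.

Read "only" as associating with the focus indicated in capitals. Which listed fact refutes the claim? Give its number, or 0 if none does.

0

Focus (in capitals) is "Naomi" — the recipient. "Only" excludes alternative recipients while holding fixed Selin as agent and the journal as thing and at noon as setting.
No fact matches Selin as agent and the journal as thing and at noon as setting with a different recipient — every other fact differs on at least one backgrounded slot. So no fact refutes it.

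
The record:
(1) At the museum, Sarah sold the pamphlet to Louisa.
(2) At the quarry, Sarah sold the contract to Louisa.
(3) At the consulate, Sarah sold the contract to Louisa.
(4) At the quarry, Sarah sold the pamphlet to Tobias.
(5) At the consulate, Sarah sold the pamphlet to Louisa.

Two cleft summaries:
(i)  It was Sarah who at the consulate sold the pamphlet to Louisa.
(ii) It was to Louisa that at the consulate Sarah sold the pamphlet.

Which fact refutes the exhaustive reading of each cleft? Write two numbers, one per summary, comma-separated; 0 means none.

0, 0

(i): focus "Sarah". No fact shares thing = the pamphlet, recipient = Louisa, setting = at the consulate with a different agent. 0.
(ii): focus "Louisa". No fact shares agent = Sarah, thing = the pamphlet, setting = at the consulate with a different recipient. 0.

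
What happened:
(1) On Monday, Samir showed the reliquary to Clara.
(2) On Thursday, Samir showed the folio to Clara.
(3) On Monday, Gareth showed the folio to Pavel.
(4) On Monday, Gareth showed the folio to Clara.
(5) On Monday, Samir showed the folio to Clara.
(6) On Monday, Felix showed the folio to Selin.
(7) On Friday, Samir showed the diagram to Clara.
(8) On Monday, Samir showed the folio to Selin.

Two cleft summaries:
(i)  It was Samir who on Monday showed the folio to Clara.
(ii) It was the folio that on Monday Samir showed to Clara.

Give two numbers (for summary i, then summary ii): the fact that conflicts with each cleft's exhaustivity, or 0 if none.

Summary (i) focuses "Samir" (the agent); background the folio as thing and Clara as recipient and on Monday as setting. Fact (4) matches that background with agent = Gareth — refutes (i).
Summary (ii) focuses "the folio" (the thing); background Samir as agent and Clara as recipient and on Monday as setting. Fact (1) matches that background with thing = the reliquary — refutes (ii).

4, 1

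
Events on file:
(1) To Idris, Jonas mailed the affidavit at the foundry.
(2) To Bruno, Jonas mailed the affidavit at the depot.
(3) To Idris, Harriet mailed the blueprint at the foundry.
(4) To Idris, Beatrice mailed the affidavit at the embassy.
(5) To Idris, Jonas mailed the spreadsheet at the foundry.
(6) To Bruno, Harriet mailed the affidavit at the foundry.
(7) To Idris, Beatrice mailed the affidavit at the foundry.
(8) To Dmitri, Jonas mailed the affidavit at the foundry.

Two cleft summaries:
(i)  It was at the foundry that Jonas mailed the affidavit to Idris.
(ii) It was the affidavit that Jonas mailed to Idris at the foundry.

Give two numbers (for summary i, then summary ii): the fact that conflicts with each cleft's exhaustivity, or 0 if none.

(i): focus "at the foundry". No fact shares Jonas as agent and the affidavit as thing and Idris as recipient with a different setting. 0.
(ii): focus "the affidavit". Looking for Jonas as agent and Idris as recipient and at the foundry as setting with some other thing — fact (5) has the spreadsheet there. Refuted.

0, 5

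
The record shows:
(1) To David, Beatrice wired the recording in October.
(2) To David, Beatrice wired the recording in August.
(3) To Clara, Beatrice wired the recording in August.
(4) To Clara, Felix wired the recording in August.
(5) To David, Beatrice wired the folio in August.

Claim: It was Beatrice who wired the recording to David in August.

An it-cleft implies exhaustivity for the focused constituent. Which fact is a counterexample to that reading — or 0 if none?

0

Focus of the cleft: "Beatrice" (the agent). Presupposed background: thing = the recording, recipient = David, setting = in August.
The exhaustive reading says no other agent fits that background.
No listed fact matches the background with a different agent. Exhaustivity holds.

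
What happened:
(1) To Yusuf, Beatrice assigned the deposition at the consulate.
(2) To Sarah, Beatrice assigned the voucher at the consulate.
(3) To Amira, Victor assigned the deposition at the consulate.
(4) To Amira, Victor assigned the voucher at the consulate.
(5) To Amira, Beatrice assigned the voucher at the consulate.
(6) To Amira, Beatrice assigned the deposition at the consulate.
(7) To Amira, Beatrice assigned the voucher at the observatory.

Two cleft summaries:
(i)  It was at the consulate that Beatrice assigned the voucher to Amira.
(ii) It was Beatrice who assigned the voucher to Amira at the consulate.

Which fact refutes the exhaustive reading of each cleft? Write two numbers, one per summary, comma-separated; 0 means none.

Summary (i) focuses "at the consulate" (the setting); background Beatrice as agent and the voucher as thing and Amira as recipient. Fact (7) matches that background with setting = at the observatory — refutes (i).
Summary (ii) focuses "Beatrice" (the agent); background the voucher as thing and Amira as recipient and at the consulate as setting. Fact (4) matches that background with agent = Victor — refutes (ii).

7, 4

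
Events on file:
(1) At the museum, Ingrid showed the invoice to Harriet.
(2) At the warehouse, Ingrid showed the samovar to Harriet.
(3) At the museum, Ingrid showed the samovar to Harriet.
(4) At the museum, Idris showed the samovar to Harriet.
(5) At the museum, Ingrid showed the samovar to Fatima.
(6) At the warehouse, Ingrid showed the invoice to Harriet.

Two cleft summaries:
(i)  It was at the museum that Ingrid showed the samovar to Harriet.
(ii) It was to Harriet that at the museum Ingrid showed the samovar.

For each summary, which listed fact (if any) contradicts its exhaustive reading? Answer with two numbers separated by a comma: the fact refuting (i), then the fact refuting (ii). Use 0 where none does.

Summary (i) focuses "at the museum" (the setting); background agent = Ingrid, thing = the samovar, recipient = Harriet. Fact (2) matches that background with setting = at the warehouse — refutes (i).
Summary (ii) focuses "Harriet" (the recipient); background agent = Ingrid, thing = the samovar, setting = at the museum. Fact (5) matches that background with recipient = Fatima — refutes (ii).

2, 5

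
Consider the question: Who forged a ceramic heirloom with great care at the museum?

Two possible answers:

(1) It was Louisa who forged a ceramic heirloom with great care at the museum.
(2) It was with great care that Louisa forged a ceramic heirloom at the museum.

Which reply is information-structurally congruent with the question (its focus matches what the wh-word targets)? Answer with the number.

The question word "who" targets the subject (agent).
Option (1) clefts "Louisa" — that matches what the question asks about.
Option (2) clefts "with great care" — the manner, not what was asked.
So the congruent reply is (1).

1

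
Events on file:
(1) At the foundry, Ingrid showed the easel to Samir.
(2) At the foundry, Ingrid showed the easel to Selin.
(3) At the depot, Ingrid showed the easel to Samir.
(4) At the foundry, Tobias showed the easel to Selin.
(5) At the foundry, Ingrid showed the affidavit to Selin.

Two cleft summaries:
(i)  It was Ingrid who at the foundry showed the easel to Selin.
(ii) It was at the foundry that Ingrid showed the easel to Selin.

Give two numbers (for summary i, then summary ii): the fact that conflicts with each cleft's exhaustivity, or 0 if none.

Summary (i) focuses "Ingrid" (the agent); background thing = the easel, recipient = Selin, setting = at the foundry. Fact (4) matches that background with agent = Tobias — refutes (i).
Summary (ii) focuses "at the foundry" (the setting); background agent = Ingrid, thing = the easel, recipient = Selin. No fact matches that background with a different setting, so 0.

4, 0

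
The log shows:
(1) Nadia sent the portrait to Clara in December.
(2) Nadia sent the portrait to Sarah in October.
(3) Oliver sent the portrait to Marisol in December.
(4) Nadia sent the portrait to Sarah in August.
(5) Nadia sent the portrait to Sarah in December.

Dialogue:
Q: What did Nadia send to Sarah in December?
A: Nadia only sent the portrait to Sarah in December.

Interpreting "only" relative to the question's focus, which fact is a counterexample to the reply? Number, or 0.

The question "What did ...?" targets the thing, so in the reply the focus falls on "the portrait".
So "only" ranges over things; the rest (same agent, recipient, setting (Nadia / Sarah / in December)) is presupposed.
No listed fact shares that background with another thing. Nothing contradicts the reply.
(Fact (1) would refute a reading with focus on the recipient — but that is not what the question asks.)

0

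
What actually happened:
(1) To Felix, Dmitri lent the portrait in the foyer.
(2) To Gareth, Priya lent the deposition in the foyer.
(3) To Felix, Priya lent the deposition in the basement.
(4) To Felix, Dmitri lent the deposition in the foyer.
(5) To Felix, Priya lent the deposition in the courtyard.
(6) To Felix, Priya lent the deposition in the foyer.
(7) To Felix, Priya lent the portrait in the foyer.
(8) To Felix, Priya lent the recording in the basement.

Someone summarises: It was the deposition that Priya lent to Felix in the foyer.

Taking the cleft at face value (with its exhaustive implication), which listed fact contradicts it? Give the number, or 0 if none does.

Focus of the cleft: "the deposition" (the thing). Presupposed background: Priya as agent and Felix as recipient and in the foyer as setting.
The exhaustive reading says no other thing fits that background.
But fact (7) also has Priya as agent and Felix as recipient and in the foyer as setting, with thing = the portrait — so the exhaustive reading fails.

7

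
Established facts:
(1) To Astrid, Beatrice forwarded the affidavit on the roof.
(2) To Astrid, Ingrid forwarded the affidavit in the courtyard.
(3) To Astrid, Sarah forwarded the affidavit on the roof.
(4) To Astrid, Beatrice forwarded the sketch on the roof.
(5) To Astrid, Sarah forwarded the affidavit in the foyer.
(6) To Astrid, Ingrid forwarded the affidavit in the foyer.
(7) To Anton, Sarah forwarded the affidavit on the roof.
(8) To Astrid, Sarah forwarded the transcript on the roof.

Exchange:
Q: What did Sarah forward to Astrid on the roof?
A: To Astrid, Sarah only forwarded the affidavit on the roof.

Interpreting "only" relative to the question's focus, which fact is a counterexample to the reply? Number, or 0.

8

The question "What did ...?" targets the thing, so in the reply the focus falls on "the affidavit".
So "only" ranges over things; the rest (same agent, recipient, setting (Sarah / Astrid / on the roof)) is presupposed.
Fact (8) keeps same agent, recipient, setting (Sarah / Astrid / on the roof) but has thing = the transcript; that refutes the reply.
(Fact (7) would refute a reading with focus on the recipient — but that is not what the question asks.)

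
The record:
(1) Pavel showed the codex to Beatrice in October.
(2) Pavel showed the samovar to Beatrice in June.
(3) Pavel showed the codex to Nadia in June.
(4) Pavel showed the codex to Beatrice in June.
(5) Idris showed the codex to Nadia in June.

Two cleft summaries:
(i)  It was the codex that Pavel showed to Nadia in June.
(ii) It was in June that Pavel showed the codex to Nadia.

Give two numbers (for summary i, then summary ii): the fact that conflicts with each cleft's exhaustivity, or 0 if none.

(i): focus "the codex". No fact shares agent = Pavel, recipient = Nadia, setting = in June with a different thing. 0.
(ii): focus "in June". No fact shares agent = Pavel, thing = the codex, recipient = Nadia with a different setting. 0.

0, 0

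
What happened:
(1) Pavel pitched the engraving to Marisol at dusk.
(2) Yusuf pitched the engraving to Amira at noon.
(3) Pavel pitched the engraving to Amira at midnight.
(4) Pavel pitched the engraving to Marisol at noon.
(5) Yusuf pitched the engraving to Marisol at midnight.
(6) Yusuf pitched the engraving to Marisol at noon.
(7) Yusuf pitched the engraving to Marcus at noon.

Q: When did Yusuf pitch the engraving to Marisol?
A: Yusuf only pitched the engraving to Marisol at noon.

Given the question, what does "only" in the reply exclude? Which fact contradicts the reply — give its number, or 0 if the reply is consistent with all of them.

The question "When did ...?" targets the setting, so in the reply the focus falls on "at noon".
"Only" then excludes alternative settings while the background — Yusuf as agent and the engraving as thing and Marisol as recipient — is held fixed.
Fact (5) shares the background with a different setting (at midnight) — counterexample.
(Fact (2) would refute a reading with focus on the recipient — but that is not what the question asks.)

5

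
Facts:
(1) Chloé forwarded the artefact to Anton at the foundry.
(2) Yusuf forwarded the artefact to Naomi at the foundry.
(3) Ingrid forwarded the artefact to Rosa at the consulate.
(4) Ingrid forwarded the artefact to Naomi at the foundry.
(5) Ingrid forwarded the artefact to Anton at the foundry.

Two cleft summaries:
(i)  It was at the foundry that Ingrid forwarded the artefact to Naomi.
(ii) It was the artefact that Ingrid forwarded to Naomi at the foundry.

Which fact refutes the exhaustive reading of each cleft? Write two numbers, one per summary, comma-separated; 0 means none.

0, 0

Summary (i) focuses "at the foundry" (the setting); background same agent, thing, recipient (Ingrid / the artefact / Naomi). No fact matches that background with a different setting, so 0.
Summary (ii) focuses "the artefact" (the thing); background same agent, recipient, setting (Ingrid / Naomi / at the foundry). No fact matches that background with a different thing, so 0.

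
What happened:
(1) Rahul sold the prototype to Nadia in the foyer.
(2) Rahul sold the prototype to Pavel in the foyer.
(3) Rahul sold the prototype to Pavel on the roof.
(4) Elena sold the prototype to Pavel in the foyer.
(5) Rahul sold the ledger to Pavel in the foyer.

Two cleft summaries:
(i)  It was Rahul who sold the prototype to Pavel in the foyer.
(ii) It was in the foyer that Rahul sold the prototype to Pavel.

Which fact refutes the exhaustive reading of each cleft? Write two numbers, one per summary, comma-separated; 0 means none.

4, 3

Summary (i) focuses "Rahul" (the agent); background thing = the prototype, recipient = Pavel, setting = in the foyer. Fact (4) matches that background with agent = Elena — refutes (i).
Summary (ii) focuses "in the foyer" (the setting); background agent = Rahul, thing = the prototype, recipient = Pavel. Fact (3) matches that background with setting = on the roof — refutes (ii).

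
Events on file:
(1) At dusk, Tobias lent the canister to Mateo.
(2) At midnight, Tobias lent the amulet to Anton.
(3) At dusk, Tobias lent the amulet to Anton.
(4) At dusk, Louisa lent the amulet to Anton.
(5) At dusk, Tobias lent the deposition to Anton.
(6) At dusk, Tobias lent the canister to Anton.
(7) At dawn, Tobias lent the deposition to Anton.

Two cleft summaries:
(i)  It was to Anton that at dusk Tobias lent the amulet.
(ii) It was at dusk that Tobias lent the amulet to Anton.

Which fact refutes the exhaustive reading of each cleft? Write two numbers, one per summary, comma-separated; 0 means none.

0, 2

Summary (i) focuses "Anton" (the recipient); background same agent, thing, setting (Tobias / the amulet / at dusk). No fact matches that background with a different recipient, so 0.
Summary (ii) focuses "at dusk" (the setting); background same agent, thing, recipient (Tobias / the amulet / Anton). Fact (2) matches that background with setting = at midnight — refutes (ii).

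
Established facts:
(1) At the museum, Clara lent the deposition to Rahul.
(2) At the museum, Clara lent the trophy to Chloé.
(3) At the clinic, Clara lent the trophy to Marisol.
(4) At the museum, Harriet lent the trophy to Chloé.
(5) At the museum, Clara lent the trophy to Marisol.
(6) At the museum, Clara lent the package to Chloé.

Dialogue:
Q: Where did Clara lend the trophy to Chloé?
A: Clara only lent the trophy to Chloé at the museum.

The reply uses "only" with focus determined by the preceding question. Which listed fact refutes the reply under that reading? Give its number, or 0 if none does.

The question "Where did ...?" targets the setting, so in the reply the focus falls on "at the museum".
So "only" ranges over settings; the rest (Clara as agent and the trophy as thing and Chloé as recipient) is presupposed.
No fact keeps Clara as agent and the trophy as thing and Chloé as recipient while changing the setting; every other fact differs on something backgrounded. The reply stands.
(Fact (6) would refute a reading with focus on the thing — but that is not what the question asks.)

0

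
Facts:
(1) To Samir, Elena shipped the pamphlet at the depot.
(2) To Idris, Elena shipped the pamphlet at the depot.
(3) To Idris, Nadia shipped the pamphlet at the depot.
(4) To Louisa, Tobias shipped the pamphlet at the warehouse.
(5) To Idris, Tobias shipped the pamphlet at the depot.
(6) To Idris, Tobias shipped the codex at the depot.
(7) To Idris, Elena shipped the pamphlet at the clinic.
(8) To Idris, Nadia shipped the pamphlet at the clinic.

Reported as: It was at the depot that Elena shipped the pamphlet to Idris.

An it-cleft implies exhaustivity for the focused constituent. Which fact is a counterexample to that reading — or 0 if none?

Focus of the cleft: "at the depot" (the setting). Presupposed background: Elena as agent and the pamphlet as thing and Idris as recipient.
Exhaustivity: at the depot is the only setting satisfying that background.
Fact (7) shares the background but with setting = at the clinic; exhaustivity is violated.

7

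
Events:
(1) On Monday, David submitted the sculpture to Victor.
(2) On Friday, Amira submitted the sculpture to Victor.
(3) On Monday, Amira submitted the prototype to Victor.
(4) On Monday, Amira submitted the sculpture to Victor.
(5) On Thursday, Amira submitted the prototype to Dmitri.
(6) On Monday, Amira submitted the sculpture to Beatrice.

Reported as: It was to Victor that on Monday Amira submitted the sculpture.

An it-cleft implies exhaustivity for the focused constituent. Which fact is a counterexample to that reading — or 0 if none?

The cleft puts "Victor" in focus and presupposes the open proposition with agent = Amira, thing = the sculpture, setting = on Monday.
The exhaustive reading says no other recipient fits that background.
But fact (6) also has agent = Amira, thing = the sculpture, setting = on Monday, with recipient = Beatrice — so the exhaustive reading fails.

6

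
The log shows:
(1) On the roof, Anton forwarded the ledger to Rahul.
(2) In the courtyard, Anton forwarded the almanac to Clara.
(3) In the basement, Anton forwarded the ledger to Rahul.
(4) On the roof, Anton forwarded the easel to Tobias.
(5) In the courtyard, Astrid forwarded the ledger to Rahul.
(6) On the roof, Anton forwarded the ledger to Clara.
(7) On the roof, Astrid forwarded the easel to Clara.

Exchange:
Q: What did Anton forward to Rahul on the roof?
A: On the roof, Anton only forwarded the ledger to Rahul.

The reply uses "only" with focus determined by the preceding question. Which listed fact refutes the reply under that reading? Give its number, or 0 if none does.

Answering "What did ...?" puts focus on the thing — here, "the ledger".
So "only" ranges over things; the rest (Anton as agent and Rahul as recipient and on the roof as setting) is presupposed.
No fact keeps Anton as agent and Rahul as recipient and on the roof as setting while changing the thing; every other fact differs on something backgrounded. The reply stands.
(Fact (3) would refute a reading with focus on the setting — but that is not what the question asks.)

0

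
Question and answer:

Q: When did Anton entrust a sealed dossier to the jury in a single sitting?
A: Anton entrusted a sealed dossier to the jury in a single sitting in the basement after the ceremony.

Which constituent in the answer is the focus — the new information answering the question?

The wh-word "when" asks about the time.
In the answer, "Anton", "a sealed dossier", "to the jury" and "in a single sitting" are given — repeated from the question.
"in the basement" is also new, but it specifies the location, which is not what the question asks about — so it is not the focus.
The constituent filling the time gap is "after the ceremony"; that is the focus.

after the ceremony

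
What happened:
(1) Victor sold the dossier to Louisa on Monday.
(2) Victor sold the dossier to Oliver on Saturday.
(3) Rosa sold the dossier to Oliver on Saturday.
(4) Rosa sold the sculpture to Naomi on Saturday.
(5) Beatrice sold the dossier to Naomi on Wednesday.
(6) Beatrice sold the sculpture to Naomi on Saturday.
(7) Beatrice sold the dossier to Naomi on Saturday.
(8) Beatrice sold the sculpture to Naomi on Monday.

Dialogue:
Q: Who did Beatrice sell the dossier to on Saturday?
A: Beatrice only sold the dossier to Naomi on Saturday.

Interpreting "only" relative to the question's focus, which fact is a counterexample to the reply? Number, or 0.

The question "Who did ... to ...?" targets the recipient, so in the reply the focus falls on "Naomi".
"Only" then excludes alternative recipients while the background — same agent, thing, setting (Beatrice / the dossier / on Saturday) — is held fixed.
No listed fact shares that background with another recipient. Nothing contradicts the reply.
(Fact (5) would refute a reading with focus on the setting — but that is not what the question asks.)

0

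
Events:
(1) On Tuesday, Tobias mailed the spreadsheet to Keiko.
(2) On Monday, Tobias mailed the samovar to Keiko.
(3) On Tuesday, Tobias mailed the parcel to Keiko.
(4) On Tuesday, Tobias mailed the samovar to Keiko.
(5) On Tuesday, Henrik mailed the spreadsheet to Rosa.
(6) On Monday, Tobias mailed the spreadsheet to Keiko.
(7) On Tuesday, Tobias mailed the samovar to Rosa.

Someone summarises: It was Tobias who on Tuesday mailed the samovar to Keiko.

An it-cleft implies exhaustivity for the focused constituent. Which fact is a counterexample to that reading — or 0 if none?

0

Focus of the cleft: "Tobias" (the agent). Presupposed background: same thing, recipient, setting (the samovar / Keiko / on Tuesday).
The exhaustive reading says no other agent fits that background.
Every other fact differs from the presupposition on some backgrounded slot, so none challenges the exhaustivity.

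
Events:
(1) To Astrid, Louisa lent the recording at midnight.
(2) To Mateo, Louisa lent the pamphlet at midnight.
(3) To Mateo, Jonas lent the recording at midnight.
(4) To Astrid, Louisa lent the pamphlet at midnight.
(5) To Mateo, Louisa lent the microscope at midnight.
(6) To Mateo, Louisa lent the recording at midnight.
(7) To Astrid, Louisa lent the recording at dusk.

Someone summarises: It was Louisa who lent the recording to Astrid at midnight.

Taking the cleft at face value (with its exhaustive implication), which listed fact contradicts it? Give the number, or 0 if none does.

Focus of the cleft: "Louisa" (the agent). Presupposed background: same thing, recipient, setting (the recording / Astrid / at midnight).
Exhaustivity: Louisa is the only agent satisfying that background.
No listed fact matches the background with a different agent. Exhaustivity holds.

0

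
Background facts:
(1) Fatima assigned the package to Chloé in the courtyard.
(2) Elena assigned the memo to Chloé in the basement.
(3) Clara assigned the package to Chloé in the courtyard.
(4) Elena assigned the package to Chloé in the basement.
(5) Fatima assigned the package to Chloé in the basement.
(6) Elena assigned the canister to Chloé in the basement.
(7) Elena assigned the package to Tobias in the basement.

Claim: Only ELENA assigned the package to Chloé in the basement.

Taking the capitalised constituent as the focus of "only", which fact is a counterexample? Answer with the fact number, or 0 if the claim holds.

5

Focus (in capitals) is "Elena" — the agent. "Only" excludes alternative agents while holding fixed same thing, recipient, setting (the package / Chloé / in the basement).
Fact (5) shares the background but differs in agent (Fatima) — a counterexample.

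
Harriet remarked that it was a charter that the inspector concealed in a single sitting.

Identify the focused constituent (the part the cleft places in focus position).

a charter

In an it-cleft "It was X that/who ...", the clefted constituent X is the focus; the that/who-clause expresses the presupposed open proposition.
Here the focus is "a charter". The backgrounded (presupposed) material includes "the inspector" and "in a single sitting".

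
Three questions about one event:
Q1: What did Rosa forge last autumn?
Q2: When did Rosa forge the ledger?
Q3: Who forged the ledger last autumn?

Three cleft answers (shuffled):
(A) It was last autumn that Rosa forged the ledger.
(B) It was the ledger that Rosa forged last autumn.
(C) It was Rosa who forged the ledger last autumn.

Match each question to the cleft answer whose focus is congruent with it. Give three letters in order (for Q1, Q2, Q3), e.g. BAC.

BAC

Q1 asks about the direct object; cleft (B) focuses "the ledger", which is the direct object — so Q1 → B.
Q2 asks about the time; cleft (A) focuses "last autumn", which is the time — so Q2 → A.
Q3 asks about the subject (agent); cleft (C) focuses "Rosa", which is the subject (agent) — so Q3 → C.
Mapping: Q1→B, Q2→A, Q3→C.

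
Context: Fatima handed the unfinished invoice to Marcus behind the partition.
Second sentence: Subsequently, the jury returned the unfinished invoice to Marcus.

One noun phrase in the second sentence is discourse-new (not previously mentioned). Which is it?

the jury

"the unfinished invoice" and "Marcus" in the second sentence are given — already mentioned in the context.
"the jury" has no antecedent in the context; it is discourse-new.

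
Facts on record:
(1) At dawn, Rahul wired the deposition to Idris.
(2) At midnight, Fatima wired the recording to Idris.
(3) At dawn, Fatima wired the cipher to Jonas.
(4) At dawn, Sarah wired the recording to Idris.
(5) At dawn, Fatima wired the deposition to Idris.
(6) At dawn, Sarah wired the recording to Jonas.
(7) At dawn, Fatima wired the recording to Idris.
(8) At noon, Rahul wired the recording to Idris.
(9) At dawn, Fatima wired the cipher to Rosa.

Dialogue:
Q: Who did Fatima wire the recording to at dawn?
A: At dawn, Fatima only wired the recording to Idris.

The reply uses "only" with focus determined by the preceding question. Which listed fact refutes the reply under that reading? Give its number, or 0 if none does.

0

Answering "Who did ... to ...?" puts focus on the recipient — here, "Idris".
"Only" then excludes alternative recipients while the background — same agent, thing, setting (Fatima / the recording / at dawn) — is held fixed.
No fact keeps same agent, thing, setting (Fatima / the recording / at dawn) while changing the recipient; every other fact differs on something backgrounded. The reply stands.
(Fact (2) would refute a reading with focus on the setting — but that is not what the question asks.)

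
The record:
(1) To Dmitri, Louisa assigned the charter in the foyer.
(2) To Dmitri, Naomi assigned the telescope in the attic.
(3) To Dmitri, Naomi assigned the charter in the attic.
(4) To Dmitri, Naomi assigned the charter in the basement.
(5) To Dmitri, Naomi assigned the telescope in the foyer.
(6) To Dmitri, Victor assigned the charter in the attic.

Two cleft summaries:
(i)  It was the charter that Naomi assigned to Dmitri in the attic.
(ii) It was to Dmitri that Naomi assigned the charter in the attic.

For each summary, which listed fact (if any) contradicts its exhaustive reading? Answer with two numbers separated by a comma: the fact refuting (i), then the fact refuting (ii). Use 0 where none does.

2, 0

Summary (i) focuses "the charter" (the thing); background Naomi as agent and Dmitri as recipient and in the attic as setting. Fact (2) matches that background with thing = the telescope — refutes (i).
Summary (ii) focuses "Dmitri" (the recipient); background Naomi as agent and the charter as thing and in the attic as setting. No fact matches that background with a different recipient, so 0.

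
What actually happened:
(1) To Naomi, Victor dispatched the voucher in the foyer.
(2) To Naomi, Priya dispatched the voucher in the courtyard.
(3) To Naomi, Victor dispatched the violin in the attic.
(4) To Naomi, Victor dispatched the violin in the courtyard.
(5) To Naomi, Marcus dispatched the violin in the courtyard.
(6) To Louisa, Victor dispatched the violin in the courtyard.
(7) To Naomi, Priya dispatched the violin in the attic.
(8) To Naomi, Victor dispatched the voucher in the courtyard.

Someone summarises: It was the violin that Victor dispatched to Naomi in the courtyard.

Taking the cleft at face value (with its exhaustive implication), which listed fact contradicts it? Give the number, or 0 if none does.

8

The cleft puts "the violin" in focus and presupposes the open proposition with same agent, recipient, setting (Victor / Naomi / in the courtyard).
The exhaustive reading says no other thing fits that background.
But fact (8) also has same agent, recipient, setting (Victor / Naomi / in the courtyard), with thing = the voucher — so the exhaustive reading fails.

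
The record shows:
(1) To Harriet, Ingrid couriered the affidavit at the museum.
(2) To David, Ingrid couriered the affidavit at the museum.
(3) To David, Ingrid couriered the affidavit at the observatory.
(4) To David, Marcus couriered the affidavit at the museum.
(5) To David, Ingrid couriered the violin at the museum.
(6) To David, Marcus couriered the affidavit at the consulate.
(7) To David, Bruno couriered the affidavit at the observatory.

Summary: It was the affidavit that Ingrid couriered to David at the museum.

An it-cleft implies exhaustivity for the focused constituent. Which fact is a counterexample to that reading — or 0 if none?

The cleft puts "the affidavit" in focus and presupposes the open proposition with Ingrid as agent and David as recipient and at the museum as setting.
Exhaustivity: the affidavit is the only thing satisfying that background.
But fact (5) also has Ingrid as agent and David as recipient and at the museum as setting, with thing = the violin — so the exhaustive reading fails.

5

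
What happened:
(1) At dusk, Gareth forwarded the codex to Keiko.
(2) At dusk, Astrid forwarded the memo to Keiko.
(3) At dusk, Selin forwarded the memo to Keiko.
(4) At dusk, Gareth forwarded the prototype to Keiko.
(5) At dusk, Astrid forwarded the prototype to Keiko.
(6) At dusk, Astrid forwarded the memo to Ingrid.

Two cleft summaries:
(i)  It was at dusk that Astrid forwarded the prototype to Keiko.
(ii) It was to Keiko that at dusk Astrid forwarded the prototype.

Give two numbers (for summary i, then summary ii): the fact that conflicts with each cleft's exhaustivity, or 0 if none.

0, 0

Summary (i) focuses "at dusk" (the setting); background Astrid as agent and the prototype as thing and Keiko as recipient. No fact matches that background with a different setting, so 0.
Summary (ii) focuses "Keiko" (the recipient); background Astrid as agent and the prototype as thing and at dusk as setting. No fact matches that background with a different recipient, so 0.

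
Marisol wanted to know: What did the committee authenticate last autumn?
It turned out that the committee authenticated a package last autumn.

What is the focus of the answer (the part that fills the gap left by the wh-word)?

a package

The wh-word "what" asks about the direct object.
In the answer, "the committee" and "last autumn" are given — repeated from the question.
The constituent filling the direct object gap is "a package"; that is the focus and would carry nuclear stress.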